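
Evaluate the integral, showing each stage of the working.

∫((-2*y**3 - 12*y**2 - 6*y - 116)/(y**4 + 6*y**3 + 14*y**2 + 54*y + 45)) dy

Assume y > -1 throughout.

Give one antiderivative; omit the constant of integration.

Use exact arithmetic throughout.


Step 1. Decompose ∫((-2*y**3 - 12*y**2 - 6*y - 116)/(y**4 + 6*y**3 + 14*y**2 + 54*y + 45)) dy by partial fractions, (-2*y**3 - 12*y**2 - 6*y - 116)/(y**4 + 6*y**3 + 14*y**2 + 54*y + 45) = 2/(y**2 + 9) + 1/(y + 5) - 3/(y + 1): now ∫(-3/(y + 1)) dy + ∫(1/(y + 5)) dy + ∫(2/(y**2 + 9)) dy.
Step 2. Evaluate the standard form [assuming y > -1]: now -3*log(y + 1) + ∫(1/(y + 5)) dy + ∫(2/(y**2 + 9)) dy.
Step 3. Evaluate the standard form [assuming y > -5]: now -3*log(y + 1) + log(y + 5) + ∫(2/(y**2 + 9)) dy.
Step 4. Evaluate the standard form: now -3*log(y + 1) + log(y + 5) + 2*atan(y/3)/3.
Answer: -3*log(y + 1) + log(y + 5) + 2*atan(y/3)/3.


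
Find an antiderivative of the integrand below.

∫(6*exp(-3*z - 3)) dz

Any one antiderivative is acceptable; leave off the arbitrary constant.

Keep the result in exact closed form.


Answer: -2*exp(-3*z - 3).


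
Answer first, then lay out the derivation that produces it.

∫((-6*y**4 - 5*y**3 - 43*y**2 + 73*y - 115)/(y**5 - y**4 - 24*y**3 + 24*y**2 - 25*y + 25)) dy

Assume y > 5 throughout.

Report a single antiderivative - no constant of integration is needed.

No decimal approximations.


The answer is -5*log(y - 5) + 2*log(y - 1) - 3*log(y + 5) - 3*atan(y).
Step 1. Decompose ∫((-6*y**4 - 5*y**3 - 43*y**2 + 73*y - 115)/(y**5 - y**4 - 24*y**3 + 24*y**2 - 25*y + 25)) dy by partial fractions, (-6*y**4 - 5*y**3 - 43*y**2 + 73*y - 115)/(y**5 - y**4 - 24*y**3 + 24*y**2 - 25*y + 25) = -3/(y**2 + 1) - 3/(y + 5) + 2/(y - 1) - 5/(y - 5): now ∫(-5/(y - 5)) dy + ∫(2/(y - 1)) dy + ∫(-3/(y + 5)) dy + ∫(-3/(y**2 + 1)) dy.
Step 2. Evaluate the standard form [assuming y > 5]: now -5*log(y - 5) + ∫(2/(y - 1)) dy + ∫(-3/(y + 5)) dy + ∫(-3/(y**2 + 1)) dy.
Step 3. Evaluate the standard form [assuming y > 1]: now -5*log(y - 5) + 2*log(y - 1) + ∫(-3/(y + 5)) dy + ∫(-3/(y**2 + 1)) dy.
Step 4. Evaluate the standard form [assuming y > -5]: now -5*log(y - 5) + 2*log(y - 1) - 3*log(y + 5) + ∫(-3/(y**2 + 1)) dy.
Step 5. Evaluate the standard form: now -5*log(y - 5) + 2*log(y - 1) - 3*log(y + 5) - 3*atan(y).
Answer: -5*log(y - 5) + 2*log(y - 1) - 3*log(y + 5) - 3*atan(y).


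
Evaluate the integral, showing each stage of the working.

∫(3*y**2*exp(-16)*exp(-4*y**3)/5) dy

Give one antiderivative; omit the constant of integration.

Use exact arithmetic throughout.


Step 1. Substitute u = y**3 + 4, turning ∫(3*y**2*exp(-16)*exp(-4*y**3)/5) dy into ∫(exp(-4*u)/5) du: now ∫(exp(-4*u)/5) du.
Step 2. Evaluate the standard form: now -exp(-4*u)/20.
Step 3. Substitute back u = y**3 + 4: now -exp(-4*y**3 - 16)/20.
Answer: -exp(-4*y**3 - 16)/20.


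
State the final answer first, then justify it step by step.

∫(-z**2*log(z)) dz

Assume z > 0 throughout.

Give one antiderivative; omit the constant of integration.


The answer is -z**3*log(z)/3 + z**3/9.
Step 1. Integrate ∫(-z**2*log(z)) dz by parts with u = log(z), dv = (-z**2) dz, so v = -z**3/3 [assuming z > 0]: now -z**3*log(z)/3 + ∫(z**2/3) dz.
Step 2. Evaluate the standard form: now -z**3*log(z)/3 + z**3/9.
Answer: -z**3*log(z)/3 + z**3/9.


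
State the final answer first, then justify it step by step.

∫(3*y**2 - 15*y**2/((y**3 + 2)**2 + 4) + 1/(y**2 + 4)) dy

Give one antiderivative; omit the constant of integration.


The answer is y**3 + atan(y/2)/2 - 5*atan(y**3/2 + 1)/2.
Step 1. Rewrite: now ∫(3*y**2) dy + ∫(-15*y**2/((y**3 + 2)**2 + 4)) dy + ∫(1/(y**2 + 4)) dy.
Step 2. Evaluate the standard form: now y**3 + ∫(-15*y**2/((y**3 + 2)**2 + 4)) dy + ∫(1/(y**2 + 4)) dy.
Step 3. Substitute u = y**3 + 2, turning ∫(-15*y**2/((y**3 + 2)**2 + 4)) dy into ∫(-5/(u**2 + 4)) du: now y**3 + ∫(-5/(u**2 + 4)) du + ∫(1/(y**2 + 4)) dy.
Step 4. Evaluate the standard form: now y**3 - 5*atan(u/2)/2 + ∫(1/(y**2 + 4)) dy.
Step 5. Substitute back u = y**3 + 2: now y**3 - 5*atan(y**3/2 + 1)/2 + ∫(1/(y**2 + 4)) dy.
Step 6. Evaluate the standard form: now y**3 + atan(y/2)/2 - 5*atan(y**3/2 + 1)/2.
Answer: y**3 + atan(y/2)/2 - 5*atan(y**3/2 + 1)/2.


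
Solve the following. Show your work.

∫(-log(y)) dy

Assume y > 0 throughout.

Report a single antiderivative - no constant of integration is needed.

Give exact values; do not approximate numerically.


Step 1. Integrate ∫(-log(y)) dy by parts with u = log(y), dv = (-1) dy, so v = -y [assuming y > 0]: now -y*log(y) + ∫(1) dy.
Step 2. Evaluate the standard form: now -y*log(y) + y.
Answer: -y*log(y) + y.


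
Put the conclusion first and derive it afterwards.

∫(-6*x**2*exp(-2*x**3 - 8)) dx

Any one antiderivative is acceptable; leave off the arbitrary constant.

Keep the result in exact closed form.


The answer is exp(-2*x**3 - 8).
Step 1. Substitute u = x**3 + 4, turning ∫(-6*x**2*exp(-2*x**3 - 8)) dx into ∫(-2*exp(-2*u)) du: now ∫(-2*exp(-2*u)) du.
Step 2. Evaluate the standard form: now exp(-2*u).
Step 3. Substitute back u = x**3 + 4: now exp(-2*x**3 - 8).
Answer: exp(-2*x**3 - 8).


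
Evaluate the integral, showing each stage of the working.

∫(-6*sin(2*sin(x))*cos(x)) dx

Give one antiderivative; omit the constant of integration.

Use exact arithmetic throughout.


Step 1. Substitute u = sin(x), turning ∫(-6*sin(2*sin(x))*cos(x)) dx into ∫(-6*sin(2*u)) du: now ∫(-6*sin(2*u)) du.
Step 2. Evaluate the standard form: now 3*cos(2*u).
Step 3. Substitute back u = sin(x): now 3*cos(2*sin(x)).
Answer: 3*cos(2*sin(x)).


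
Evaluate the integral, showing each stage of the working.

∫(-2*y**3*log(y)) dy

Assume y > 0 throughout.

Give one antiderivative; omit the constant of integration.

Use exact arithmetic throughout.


Step 1. Integrate ∫(-2*y**3*log(y)) dy by parts with u = log(y), dv = (-2*y**3) dy, so v = -y**4/2 [assuming y > 0]: now -y**4*log(y)/2 + ∫(y**3/2) dy.
Step 2. Evaluate the standard form: now -y**4*log(y)/2 + y**4/8.
Answer: -y**4*log(y)/2 + y**4/8.


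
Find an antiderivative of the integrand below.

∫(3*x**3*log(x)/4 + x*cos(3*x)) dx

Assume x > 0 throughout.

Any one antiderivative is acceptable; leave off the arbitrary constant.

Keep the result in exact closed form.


Answer: 3*x**4*log(x)/16 - 3*x**4/64 + x*sin(3*x)/3 + cos(3*x)/9.


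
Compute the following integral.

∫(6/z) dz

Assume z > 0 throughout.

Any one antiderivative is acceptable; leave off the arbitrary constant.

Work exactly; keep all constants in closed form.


Answer: 6*log(z).


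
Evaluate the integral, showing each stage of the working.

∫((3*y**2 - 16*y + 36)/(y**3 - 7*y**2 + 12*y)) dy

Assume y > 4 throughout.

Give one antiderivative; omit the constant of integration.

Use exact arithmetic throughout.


Step 1. Decompose ∫((3*y**2 - 16*y + 36)/(y**3 - 7*y**2 + 12*y)) dy by partial fractions, (3*y**2 - 16*y + 36)/(y**3 - 7*y**2 + 12*y) = -5/(y - 3) + 5/(y - 4) + 3/y: now ∫(3/y) dy + ∫(5/(y - 4)) dy + ∫(-5/(y - 3)) dy.
Step 2. Evaluate the standard form [assuming y > 3]: now -5*log(y - 3) + ∫(3/y) dy + ∫(5/(y - 4)) dy.
Step 3. Evaluate the standard form [assuming y > 0]: now 3*log(y) - 5*log(y - 3) + ∫(5/(y - 4)) dy.
Step 4. Evaluate the standard form [assuming y > 4]: now 3*log(y) + 5*log(y - 4) - 5*log(y - 3).
Answer: 3*log(y) + 5*log(y - 4) - 5*log(y - 3).


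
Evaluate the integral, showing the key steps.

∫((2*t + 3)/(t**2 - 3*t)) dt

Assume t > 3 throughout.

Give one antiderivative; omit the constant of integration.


Step 1. Decompose ∫((2*t + 3)/(t**2 - 3*t)) dt by partial fractions, (2*t + 3)/(t**2 - 3*t) = 3/(t - 3) - 1/t: now ∫(-1/t) dt + ∫(3/(t - 3)) dt.
Step 2. Evaluate the standard form [assuming t > 3]: now 3*log(t - 3) + ∫(-1/t) dt.
Step 3. Evaluate the standard form [assuming t > 0]: now -log(t) + 3*log(t - 3).
Answer: -log(t) + 3*log(t - 3).


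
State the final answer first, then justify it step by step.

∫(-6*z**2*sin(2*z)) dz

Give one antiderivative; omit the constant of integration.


The answer is 3*z**2*cos(2*z) - 3*z*sin(2*z) - 3*cos(2*z)/2.
Step 1. Integrate ∫(-6*z**2*sin(2*z)) dz by parts with u = z**2, dv = (-6*sin(2*z)) dz, so v = 3*cos(2*z): now 3*z**2*cos(2*z) + ∫(-6*z*cos(2*z)) dz.
Step 2. Integrate ∫(-6*z*cos(2*z)) dz by parts with u = z, dv = (-6*cos(2*z)) dz, so v = -3*sin(2*z): now 3*z**2*cos(2*z) - 3*z*sin(2*z) + ∫(3*sin(2*z)) dz.
Step 3. Evaluate the standard form: now 3*z**2*cos(2*z) - 3*z*sin(2*z) - 3*cos(2*z)/2.
Answer: 3*z**2*cos(2*z) - 3*z*sin(2*z) - 3*cos(2*z)/2.


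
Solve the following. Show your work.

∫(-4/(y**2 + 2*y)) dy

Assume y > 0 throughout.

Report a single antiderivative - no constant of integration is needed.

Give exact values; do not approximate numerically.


Step 1. Decompose ∫(-4/(y**2 + 2*y)) dy by partial fractions, -4/(y**2 + 2*y) = 2/(y + 2) - 2/y: now ∫(-2/y) dy + ∫(2/(y + 2)) dy.
Step 2. Evaluate the standard form [assuming y > 0]: now -2*log(y) + ∫(2/(y + 2)) dy.
Step 3. Evaluate the standard form [assuming y > -2]: now -2*log(y) + 2*log(y + 2).
Answer: -2*log(y) + 2*log(y + 2).


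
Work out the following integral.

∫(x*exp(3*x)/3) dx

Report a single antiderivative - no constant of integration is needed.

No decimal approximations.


Answer: x*exp(3*x)/9 - exp(3*x)/27.


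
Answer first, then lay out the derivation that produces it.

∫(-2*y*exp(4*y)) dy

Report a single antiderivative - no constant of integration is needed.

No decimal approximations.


The answer is -y*exp(4*y)/2 + exp(4*y)/8.
Step 1. Integrate ∫(-2*y*exp(4*y)) dy by parts with u = y, dv = (-2*exp(4*y)) dy, so v = -exp(4*y)/2: now -y*exp(4*y)/2 + ∫(exp(4*y)/2) dy.
Step 2. Evaluate the standard form: now -y*exp(4*y)/2 + exp(4*y)/8.
Answer: -y*exp(4*y)/2 + exp(4*y)/8.


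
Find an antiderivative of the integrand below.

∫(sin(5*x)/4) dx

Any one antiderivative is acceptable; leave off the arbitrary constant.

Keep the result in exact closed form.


Answer: -cos(5*x)/20.


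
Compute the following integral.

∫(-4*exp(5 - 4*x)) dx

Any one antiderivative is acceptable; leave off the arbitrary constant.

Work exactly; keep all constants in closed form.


Answer: exp(5 - 4*x).


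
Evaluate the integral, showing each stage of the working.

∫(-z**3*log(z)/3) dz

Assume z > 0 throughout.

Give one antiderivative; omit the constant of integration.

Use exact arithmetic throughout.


Step 1. Integrate ∫(-z**3*log(z)/3) dz by parts with u = log(z), dv = (-z**3/3) dz, so v = -z**4/12 [assuming z > 0]: now -z**4*log(z)/12 + ∫(z**3/12) dz.
Step 2. Evaluate the standard form: now -z**4*log(z)/12 + z**4/48.
Answer: -z**4*log(z)/12 + z**4/48.


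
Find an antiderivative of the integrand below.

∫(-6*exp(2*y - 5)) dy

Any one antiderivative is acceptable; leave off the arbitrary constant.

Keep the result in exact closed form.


Answer: -3*exp(2*y - 5).


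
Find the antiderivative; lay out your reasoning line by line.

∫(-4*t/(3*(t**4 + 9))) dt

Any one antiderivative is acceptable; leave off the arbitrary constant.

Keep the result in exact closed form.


Step 1. Substitute u = t**2, turning ∫(-4*t/(3*(t**4 + 9))) dt into ∫(-2/(3*(u**2 + 9))) du: now ∫(-2/(3*(u**2 + 9))) du.
Step 2. Evaluate the standard form: now -2*atan(u/3)/9.
Step 3. Substitute back u = t**2: now -2*atan(t**2/3)/9.
Answer: -2*atan(t**2/3)/9.


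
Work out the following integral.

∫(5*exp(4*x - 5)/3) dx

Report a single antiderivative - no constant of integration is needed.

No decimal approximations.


Answer: 5*exp(4*x - 5)/12.


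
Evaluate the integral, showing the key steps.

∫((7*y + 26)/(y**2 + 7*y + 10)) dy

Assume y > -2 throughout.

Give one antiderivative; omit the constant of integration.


Step 1. Decompose ∫((7*y + 26)/(y**2 + 7*y + 10)) dy by partial fractions, (7*y + 26)/(y**2 + 7*y + 10) = 3/(y + 5) + 4/(y + 2): now ∫(4/(y + 2)) dy + ∫(3/(y + 5)) dy.
Step 2. Evaluate the standard form [assuming y > -5]: now 3*log(y + 5) + ∫(4/(y + 2)) dy.
Step 3. Evaluate the standard form [assuming y > -2]: now 4*log(y + 2) + 3*log(y + 5).
Answer: 4*log(y + 2) + 3*log(y + 5).


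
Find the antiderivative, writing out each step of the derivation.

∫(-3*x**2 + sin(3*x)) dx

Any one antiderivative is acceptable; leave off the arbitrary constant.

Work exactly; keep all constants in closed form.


Step 1. Rewrite: now ∫(-3*x**2) dx + ∫(sin(3*x)) dx.
Step 2. Evaluate the standard form: now -x**3 + ∫(sin(3*x)) dx.
Step 3. Evaluate the standard form: now -x**3 - cos(3*x)/3.
Answer: -x**3 - cos(3*x)/3.


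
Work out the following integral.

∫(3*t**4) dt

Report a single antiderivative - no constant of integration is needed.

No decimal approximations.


Answer: 3*t**5/5.


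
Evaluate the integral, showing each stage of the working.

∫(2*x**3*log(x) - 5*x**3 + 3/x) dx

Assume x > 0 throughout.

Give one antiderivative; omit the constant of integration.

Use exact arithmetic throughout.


Step 1. Rewrite: now ∫(3/x) dx + ∫(-5*x**3) dx + ∫(2*x**3*log(x)) dx.
Step 2. Evaluate the standard form: now -5*x**4/4 + ∫(3/x) dx + ∫(2*x**3*log(x)) dx.
Step 3. Evaluate the standard form [assuming x > 0]: now -5*x**4/4 + 3*log(x) + ∫(2*x**3*log(x)) dx.
Step 4. Integrate ∫(2*x**3*log(x)) dx by parts with u = log(x), dv = (2*x**3) dx, so v = x**4/2 [assuming x > 0]: now x**4*log(x)/2 - 5*x**4/4 + 3*log(x) + ∫(-x**3/2) dx.
Step 5. Evaluate the standard form: now x**4*log(x)/2 - 11*x**4/8 + 3*log(x).
Answer: x**4*log(x)/2 - 11*x**4/8 + 3*log(x).


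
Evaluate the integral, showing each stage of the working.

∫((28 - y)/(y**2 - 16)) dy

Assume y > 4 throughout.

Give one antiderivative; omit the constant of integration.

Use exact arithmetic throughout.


Step 1. Decompose ∫((28 - y)/(y**2 - 16)) dy by partial fractions, (28 - y)/(y**2 - 16) = -4/(y + 4) + 3/(y - 4): now ∫(3/(y - 4)) dy + ∫(-4/(y + 4)) dy.
Step 2. Evaluate the standard form [assuming y > 4]: now 3*log(y - 4) + ∫(-4/(y + 4)) dy.
Step 3. Evaluate the standard form [assuming y > -4]: now 3*log(y - 4) - 4*log(y + 4).
Answer: 3*log(y - 4) - 4*log(y + 4).


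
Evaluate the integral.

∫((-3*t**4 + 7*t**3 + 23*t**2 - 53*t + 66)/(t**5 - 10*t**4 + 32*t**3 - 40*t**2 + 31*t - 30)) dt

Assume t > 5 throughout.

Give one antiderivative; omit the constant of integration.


Answer: -4*log(t - 5) - 3*log(t - 3) + 4*log(t - 2) - 2*atan(t).


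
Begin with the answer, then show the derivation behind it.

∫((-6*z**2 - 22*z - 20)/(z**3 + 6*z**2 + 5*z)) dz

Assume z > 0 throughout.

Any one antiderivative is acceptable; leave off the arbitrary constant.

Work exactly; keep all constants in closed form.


The answer is -4*log(z) + log(z + 1) - 3*log(z + 5).
Step 1. Decompose ∫((-6*z**2 - 22*z - 20)/(z**3 + 6*z**2 + 5*z)) dz by partial fractions, (-6*z**2 - 22*z - 20)/(z**3 + 6*z**2 + 5*z) = -3/(z + 5) + 1/(z + 1) - 4/z: now ∫(-4/z) dz + ∫(1/(z + 1)) dz + ∫(-3/(z + 5)) dz.
Step 2. Evaluate the standard form [assuming z > -1]: now log(z + 1) + ∫(-4/z) dz + ∫(-3/(z + 5)) dz.
Step 3. Evaluate the standard form [assuming z > -5]: now log(z + 1) - 3*log(z + 5) + ∫(-4/z) dz.
Step 4. Evaluate the standard form [assuming z > 0]: now -4*log(z) + log(z + 1) - 3*log(z + 5).
Answer: -4*log(z) + log(z + 1) - 3*log(z + 5).


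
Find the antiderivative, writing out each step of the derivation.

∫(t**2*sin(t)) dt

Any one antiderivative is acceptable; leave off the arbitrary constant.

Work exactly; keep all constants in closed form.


Step 1. Integrate ∫(t**2*sin(t)) dt by parts with u = t**2, dv = (sin(t)) dt, so v = -cos(t): now -t**2*cos(t) + ∫(2*t*cos(t)) dt.
Step 2. Integrate ∫(2*t*cos(t)) dt by parts with u = t, dv = (2*cos(t)) dt, so v = 2*sin(t): now -t**2*cos(t) + 2*t*sin(t) + ∫(-2*sin(t)) dt.
Step 3. Evaluate the standard form: now -t**2*cos(t) + 2*t*sin(t) + 2*cos(t).
Answer: -t**2*cos(t) + 2*t*sin(t) + 2*cos(t).


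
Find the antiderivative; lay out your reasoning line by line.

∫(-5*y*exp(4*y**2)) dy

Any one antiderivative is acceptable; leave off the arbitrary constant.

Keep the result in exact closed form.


Step 1. Substitute u = y**2, turning ∫(-5*y*exp(4*y**2)) dy into ∫(-5*exp(4*u)/2) du: now ∫(-5*exp(4*u)/2) du.
Step 2. Evaluate the standard form: now -5*exp(4*u)/8.
Step 3. Substitute back u = y**2: now -5*exp(4*y**2)/8.
Answer: -5*exp(4*y**2)/8.


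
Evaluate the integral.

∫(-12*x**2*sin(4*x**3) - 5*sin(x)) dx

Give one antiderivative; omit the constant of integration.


Answer: 5*cos(x) + cos(4*x**3).


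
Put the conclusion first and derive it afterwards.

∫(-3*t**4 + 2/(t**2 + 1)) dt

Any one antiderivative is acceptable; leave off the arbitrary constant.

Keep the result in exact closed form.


The answer is -3*t**5/5 + 2*atan(t).
Step 1. Rewrite: now ∫(-3*t**4) dt + ∫(2/(t**2 + 1)) dt.
Step 2. Evaluate the standard form: now 2*atan(t) + ∫(-3*t**4) dt.
Step 3. Evaluate the standard form: now -3*t**5/5 + 2*atan(t).
Answer: -3*t**5/5 + 2*atan(t).


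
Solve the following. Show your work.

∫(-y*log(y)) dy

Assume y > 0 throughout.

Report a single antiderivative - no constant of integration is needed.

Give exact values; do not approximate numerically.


Step 1. Integrate ∫(-y*log(y)) dy by parts with u = log(y), dv = (-y) dy, so v = -y**2/2 [assuming y > 0]: now -y**2*log(y)/2 + ∫(y/2) dy.
Step 2. Evaluate the standard form: now -y**2*log(y)/2 + y**2/4.
Answer: -y**2*log(y)/2 + y**2/4.


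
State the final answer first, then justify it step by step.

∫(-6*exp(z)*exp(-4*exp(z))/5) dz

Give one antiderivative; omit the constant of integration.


The answer is 3*exp(-4*exp(z))/10.
Step 1. Substitute u = exp(z), turning ∫(-6*exp(z)*exp(-4*exp(z))/5) dz into ∫(-6*exp(-4*u)/5) du: now ∫(-6*exp(-4*u)/5) du.
Step 2. Evaluate the standard form: now 3*exp(-4*u)/10.
Step 3. Substitute back u = exp(z): now 3*exp(-4*exp(z))/10.
Answer: 3*exp(-4*exp(z))/10.


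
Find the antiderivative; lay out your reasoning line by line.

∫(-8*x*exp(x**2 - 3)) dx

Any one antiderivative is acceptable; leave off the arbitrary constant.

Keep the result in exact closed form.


Step 1. Substitute u = x**2 - 3, turning ∫(-8*x*exp(x**2 - 3)) dx into ∫(-4*exp(u)) du: now ∫(-4*exp(u)) du.
Step 2. Evaluate the standard form: now -4*exp(u).
Step 3. Substitute back u = x**2 - 3: now -4*exp(x**2 - 3).
Answer: -4*exp(x**2 - 3).


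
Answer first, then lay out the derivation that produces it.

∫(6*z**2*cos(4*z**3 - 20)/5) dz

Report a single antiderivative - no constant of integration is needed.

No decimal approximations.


The answer is sin(4*z**3 - 20)/10.
Step 1. Substitute u = z**3 - 5, turning ∫(6*z**2*cos(4*z**3 - 20)/5) dz into ∫(2*cos(4*u)/5) du: now ∫(2*cos(4*u)/5) du.
Step 2. Evaluate the standard form: now sin(4*u)/10.
Step 3. Substitute back u = z**3 - 5: now sin(4*z**3 - 20)/10.
Answer: sin(4*z**3 - 20)/10.


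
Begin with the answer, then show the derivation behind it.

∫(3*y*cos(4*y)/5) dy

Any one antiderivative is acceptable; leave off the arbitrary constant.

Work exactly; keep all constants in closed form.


The answer is 3*y*sin(4*y)/20 + 3*cos(4*y)/80.
Step 1. Integrate ∫(3*y*cos(4*y)/5) dy by parts with u = y, dv = (3*cos(4*y)/5) dy, so v = 3*sin(4*y)/20: now 3*y*sin(4*y)/20 + ∫(-3*sin(4*y)/20) dy.
Step 2. Evaluate the standard form: now 3*y*sin(4*y)/20 + 3*cos(4*y)/80.
Answer: 3*y*sin(4*y)/20 + 3*cos(4*y)/80.


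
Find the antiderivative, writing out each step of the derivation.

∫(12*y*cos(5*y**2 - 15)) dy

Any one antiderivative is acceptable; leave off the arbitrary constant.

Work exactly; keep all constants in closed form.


Step 1. Substitute u = y**2 - 3, turning ∫(12*y*cos(5*y**2 - 15)) dy into ∫(6*cos(5*u)) du: now ∫(6*cos(5*u)) du.
Step 2. Evaluate the standard form: now 6*sin(5*u)/5.
Step 3. Substitute back u = y**2 - 3: now 6*sin(5*y**2 - 15)/5.
Answer: 6*sin(5*y**2 - 15)/5.


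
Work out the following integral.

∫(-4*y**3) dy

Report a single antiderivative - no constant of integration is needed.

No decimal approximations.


Answer: -y**4.


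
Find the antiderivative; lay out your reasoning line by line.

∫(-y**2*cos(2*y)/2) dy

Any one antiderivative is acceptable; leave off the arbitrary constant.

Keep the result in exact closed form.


Step 1. Integrate ∫(-y**2*cos(2*y)/2) dy by parts with u = y**2, dv = (-cos(2*y)/2) dy, so v = -sin(2*y)/4: now -y**2*sin(2*y)/4 + ∫(y*sin(2*y)/2) dy.
Step 2. Integrate ∫(y*sin(2*y)/2) dy by parts with u = y, dv = (sin(2*y)/2) dy, so v = -cos(2*y)/4: now -y**2*sin(2*y)/4 - y*cos(2*y)/4 + ∫(cos(2*y)/4) dy.
Step 3. Evaluate the standard form: now -y**2*sin(2*y)/4 - y*cos(2*y)/4 + sin(2*y)/8.
Answer: -y**2*sin(2*y)/4 - y*cos(2*y)/4 + sin(2*y)/8.


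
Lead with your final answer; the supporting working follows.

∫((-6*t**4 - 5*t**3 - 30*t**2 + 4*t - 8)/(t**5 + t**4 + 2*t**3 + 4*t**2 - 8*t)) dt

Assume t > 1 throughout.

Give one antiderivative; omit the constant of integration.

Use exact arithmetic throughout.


The answer is log(t) - 3*log(t - 1) - 4*log(t + 2) - 2*atan(t/2).
Step 1. Decompose ∫((-6*t**4 - 5*t**3 - 30*t**2 + 4*t - 8)/(t**5 + t**4 + 2*t**3 + 4*t**2 - 8*t)) dt by partial fractions, (-6*t**4 - 5*t**3 - 30*t**2 + 4*t - 8)/(t**5 + t**4 + 2*t**3 + 4*t**2 - 8*t) = -4/(t**2 + 4) - 4/(t + 2) - 3/(t - 1) + 1/t: now ∫(1/t) dt + ∫(-3/(t - 1)) dt + ∫(-4/(t + 2)) dt + ∫(-4/(t**2 + 4)) dt.
Step 2. Evaluate the standard form [assuming t > 0]: now log(t) + ∫(-3/(t - 1)) dt + ∫(-4/(t + 2)) dt + ∫(-4/(t**2 + 4)) dt.
Step 3. Evaluate the standard form [assuming t > -2]: now log(t) - 4*log(t + 2) + ∫(-3/(t - 1)) dt + ∫(-4/(t**2 + 4)) dt.
Step 4. Evaluate the standard form [assuming t > 1]: now log(t) - 3*log(t - 1) - 4*log(t + 2) + ∫(-4/(t**2 + 4)) dt.
Step 5. Evaluate the standard form: now log(t) - 3*log(t - 1) - 4*log(t + 2) - 2*atan(t/2).
Answer: log(t) - 3*log(t - 1) - 4*log(t + 2) - 2*atan(t/2).


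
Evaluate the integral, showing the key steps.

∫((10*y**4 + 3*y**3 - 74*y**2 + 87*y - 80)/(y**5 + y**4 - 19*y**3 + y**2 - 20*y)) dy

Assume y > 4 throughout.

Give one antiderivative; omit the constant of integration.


Step 1. Decompose ∫((10*y**4 + 3*y**3 - 74*y**2 + 87*y - 80)/(y**5 + y**4 - 19*y**3 + y**2 - 20*y)) dy by partial fractions, (10*y**4 + 3*y**3 - 74*y**2 + 87*y - 80)/(y**5 + y**4 - 19*y**3 + y**2 - 20*y) = -4/(y**2 + 1) + 3/(y + 5) + 3/(y - 4) + 4/y: now ∫(4/y) dy + ∫(3/(y - 4)) dy + ∫(3/(y + 5)) dy + ∫(-4/(y**2 + 1)) dy.
Step 2. Evaluate the standard form [assuming y > 0]: now 4*log(y) + ∫(3/(y - 4)) dy + ∫(3/(y + 5)) dy + ∫(-4/(y**2 + 1)) dy.
Step 3. Evaluate the standard form [assuming y > -5]: now 4*log(y) + 3*log(y + 5) + ∫(3/(y - 4)) dy + ∫(-4/(y**2 + 1)) dy.
Step 4. Evaluate the standard form [assuming y > 4]: now 4*log(y) + 3*log(y - 4) + 3*log(y + 5) + ∫(-4/(y**2 + 1)) dy.
Step 5. Evaluate the standard form: now 4*log(y) + 3*log(y - 4) + 3*log(y + 5) - 4*atan(y).
Answer: 4*log(y) + 3*log(y - 4) + 3*log(y + 5) - 4*atan(y).


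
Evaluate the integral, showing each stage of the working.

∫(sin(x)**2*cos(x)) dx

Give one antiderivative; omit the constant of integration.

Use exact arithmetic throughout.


Step 1. Substitute u = sin(x), turning ∫(sin(x)**2*cos(x)) dx into ∫(u**2) du: now ∫(u**2) du.
Step 2. Evaluate the standard form: now u**3/3.
Step 3. Substitute back u = sin(x): now sin(x)**3/3.
Answer: sin(x)**3/3.


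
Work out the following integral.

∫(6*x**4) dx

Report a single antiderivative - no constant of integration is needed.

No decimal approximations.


Answer: 6*x**5/5.


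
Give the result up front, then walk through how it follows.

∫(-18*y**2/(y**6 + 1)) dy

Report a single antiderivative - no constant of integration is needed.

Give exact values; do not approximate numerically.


The answer is -6*atan(y**3).
Step 1. Substitute u = y**3, turning ∫(-18*y**2/(y**6 + 1)) dy into ∫(-6/(u**2 + 1)) du: now ∫(-6/(u**2 + 1)) du.
Step 2. Evaluate the standard form: now -6*atan(u).
Step 3. Substitute back u = y**3: now -6*atan(y**3).
Answer: -6*atan(y**3).


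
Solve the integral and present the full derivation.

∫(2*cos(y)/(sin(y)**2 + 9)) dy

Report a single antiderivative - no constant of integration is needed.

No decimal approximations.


Step 1. Substitute u = sin(y), turning ∫(2*cos(y)/(sin(y)**2 + 9)) dy into ∫(2/(u**2 + 9)) du: now ∫(2/(u**2 + 9)) du.
Step 2. Evaluate the standard form: now 2*atan(u/3)/3.
Step 3. Substitute back u = sin(y): now 2*atan(sin(y)/3)/3.
Answer: 2*atan(sin(y)/3)/3.


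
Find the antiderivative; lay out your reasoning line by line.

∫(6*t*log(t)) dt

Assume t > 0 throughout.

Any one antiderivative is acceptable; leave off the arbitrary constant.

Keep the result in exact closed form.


Step 1. Integrate ∫(6*t*log(t)) dt by parts with u = log(t), dv = (6*t) dt, so v = 3*t**2 [assuming t > 0]: now 3*t**2*log(t) + ∫(-3*t) dt.
Step 2. Evaluate the standard form: now 3*t**2*log(t) - 3*t**2/2.
Answer: 3*t**2*log(t) - 3*t**2/2.


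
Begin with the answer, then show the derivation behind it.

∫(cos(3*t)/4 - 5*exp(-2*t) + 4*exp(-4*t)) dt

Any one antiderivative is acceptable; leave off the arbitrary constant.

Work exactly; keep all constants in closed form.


The answer is sin(3*t)/12 + 5*exp(-2*t)/2 - exp(-4*t).
Step 1. Rewrite: now ∫(4*exp(-4*t)) dt + ∫(-5*exp(-2*t)) dt + ∫(cos(3*t)/4) dt.
Step 2. Evaluate the standard form: now ∫(4*exp(-4*t)) dt + ∫(cos(3*t)/4) dt + 5*exp(-2*t)/2.
Step 3. Evaluate the standard form: now ∫(cos(3*t)/4) dt + 5*exp(-2*t)/2 - exp(-4*t).
Step 4. Evaluate the standard form: now sin(3*t)/12 + 5*exp(-2*t)/2 - exp(-4*t).
Answer: sin(3*t)/12 + 5*exp(-2*t)/2 - exp(-4*t).


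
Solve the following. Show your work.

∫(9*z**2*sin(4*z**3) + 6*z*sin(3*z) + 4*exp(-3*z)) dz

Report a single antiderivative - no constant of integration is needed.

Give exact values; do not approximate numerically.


Step 1. Rewrite: now ∫(6*z*sin(3*z)) dz + ∫(9*z**2*sin(4*z**3)) dz + ∫(4*exp(-3*z)) dz.
Step 2. Integrate ∫(6*z*sin(3*z)) dz by parts with u = z, dv = (6*sin(3*z)) dz, so v = -2*cos(3*z): now -2*z*cos(3*z) + ∫(9*z**2*sin(4*z**3)) dz + ∫(4*exp(-3*z)) dz + ∫(2*cos(3*z)) dz.
Step 3. Evaluate the standard form: now -2*z*cos(3*z) + 2*sin(3*z)/3 + ∫(9*z**2*sin(4*z**3)) dz + ∫(4*exp(-3*z)) dz.
Step 4. Substitute u = z**3, turning ∫(9*z**2*sin(4*z**3)) dz into ∫(3*sin(4*u)) du: now -2*z*cos(3*z) + 2*sin(3*z)/3 + ∫(4*exp(-3*z)) dz + ∫(3*sin(4*u)) du.
Step 5. Evaluate the standard form: now -2*z*cos(3*z) + 2*sin(3*z)/3 - 3*cos(4*u)/4 + ∫(4*exp(-3*z)) dz.
Step 6. Substitute back u = z**3: now -2*z*cos(3*z) + 2*sin(3*z)/3 - 3*cos(4*z**3)/4 + ∫(4*exp(-3*z)) dz.
Step 7. Evaluate the standard form: now -2*z*cos(3*z) + 2*sin(3*z)/3 - 3*cos(4*z**3)/4 - 4*exp(-3*z)/3.
Answer: -2*z*cos(3*z) + 2*sin(3*z)/3 - 3*cos(4*z**3)/4 - 4*exp(-3*z)/3.


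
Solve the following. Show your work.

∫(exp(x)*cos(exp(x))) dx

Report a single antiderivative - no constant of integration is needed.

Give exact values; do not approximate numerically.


Step 1. Substitute u = exp(x), turning ∫(exp(x)*cos(exp(x))) dx into ∫(cos(u)) du: now ∫(cos(u)) du.
Step 2. Evaluate the standard form: now sin(u).
Step 3. Substitute back u = exp(x): now sin(exp(x)).
Answer: sin(exp(x)).


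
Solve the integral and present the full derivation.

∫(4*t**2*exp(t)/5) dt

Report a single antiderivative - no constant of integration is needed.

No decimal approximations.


Step 1. Integrate ∫(4*t**2*exp(t)/5) dt by parts with u = t**2, dv = (4*exp(t)/5) dt, so v = 4*exp(t)/5: now 4*t**2*exp(t)/5 + ∫(-8*t*exp(t)/5) dt.
Step 2. Integrate ∫(-8*t*exp(t)/5) dt by parts with u = t, dv = (-8*exp(t)/5) dt, so v = -8*exp(t)/5: now 4*t**2*exp(t)/5 - 8*t*exp(t)/5 + ∫(8*exp(t)/5) dt.
Step 3. Evaluate the standard form: now 4*t**2*exp(t)/5 - 8*t*exp(t)/5 + 8*exp(t)/5.
Answer: 4*t**2*exp(t)/5 - 8*t*exp(t)/5 + 8*exp(t)/5.


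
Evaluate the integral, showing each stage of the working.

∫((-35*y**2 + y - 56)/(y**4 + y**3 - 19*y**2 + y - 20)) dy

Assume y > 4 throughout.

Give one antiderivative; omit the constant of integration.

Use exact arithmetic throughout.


Step 1. Decompose ∫((-35*y**2 + y - 56)/(y**4 + y**3 - 19*y**2 + y - 20)) dy by partial fractions, (-35*y**2 + y - 56)/(y**4 + y**3 - 19*y**2 + y - 20) = 1/(y**2 + 1) + 4/(y + 5) - 4/(y - 4): now ∫(-4/(y - 4)) dy + ∫(4/(y + 5)) dy + ∫(1/(y**2 + 1)) dy.
Step 2. Evaluate the standard form [assuming y > -5]: now 4*log(y + 5) + ∫(-4/(y - 4)) dy + ∫(1/(y**2 + 1)) dy.
Step 3. Evaluate the standard form [assuming y > 4]: now -4*log(y - 4) + 4*log(y + 5) + ∫(1/(y**2 + 1)) dy.
Step 4. Evaluate the standard form: now -4*log(y - 4) + 4*log(y + 5) + atan(y).
Answer: -4*log(y - 4) + 4*log(y + 5) + atan(y).


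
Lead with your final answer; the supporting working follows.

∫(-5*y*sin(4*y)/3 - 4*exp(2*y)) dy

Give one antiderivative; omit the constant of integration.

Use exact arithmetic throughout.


The answer is 5*y*cos(4*y)/12 - 2*exp(2*y) - 5*sin(4*y)/48.
Step 1. Rewrite: now ∫(-5*y*sin(4*y)/3) dy + ∫(-4*exp(2*y)) dy.
Step 2. Integrate ∫(-5*y*sin(4*y)/3) dy by parts with u = y, dv = (-5*sin(4*y)/3) dy, so v = 5*cos(4*y)/12: now 5*y*cos(4*y)/12 + ∫(-4*exp(2*y)) dy + ∫(-5*cos(4*y)/12) dy.
Step 3. Evaluate the standard form: now 5*y*cos(4*y)/12 - 5*sin(4*y)/48 + ∫(-4*exp(2*y)) dy.
Step 4. Evaluate the standard form: now 5*y*cos(4*y)/12 - 2*exp(2*y) - 5*sin(4*y)/48.
Answer: 5*y*cos(4*y)/12 - 2*exp(2*y) - 5*sin(4*y)/48.


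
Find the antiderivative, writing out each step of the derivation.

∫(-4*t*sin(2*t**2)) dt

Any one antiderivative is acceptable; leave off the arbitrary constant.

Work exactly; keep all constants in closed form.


Step 1. Substitute u = t**2, turning ∫(-4*t*sin(2*t**2)) dt into ∫(-2*sin(2*u)) du: now ∫(-2*sin(2*u)) du.
Step 2. Evaluate the standard form: now cos(2*u).
Step 3. Substitute back u = t**2: now cos(2*t**2).
Answer: cos(2*t**2).


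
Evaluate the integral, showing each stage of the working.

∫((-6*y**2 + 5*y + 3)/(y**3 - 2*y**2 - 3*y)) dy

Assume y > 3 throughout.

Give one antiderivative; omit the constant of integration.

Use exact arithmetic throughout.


Step 1. Decompose ∫((-6*y**2 + 5*y + 3)/(y**3 - 2*y**2 - 3*y)) dy by partial fractions, (-6*y**2 + 5*y + 3)/(y**3 - 2*y**2 - 3*y) = -2/(y + 1) - 3/(y - 3) - 1/y: now ∫(-1/y) dy + ∫(-3/(y - 3)) dy + ∫(-2/(y + 1)) dy.
Step 2. Evaluate the standard form [assuming y > -1]: now -2*log(y + 1) + ∫(-1/y) dy + ∫(-3/(y - 3)) dy.
Step 3. Evaluate the standard form [assuming y > 0]: now -log(y) - 2*log(y + 1) + ∫(-3/(y - 3)) dy.
Step 4. Evaluate the standard form [assuming y > 3]: now -log(y) - 3*log(y - 3) - 2*log(y + 1).
Answer: -log(y) - 3*log(y - 3) - 2*log(y + 1).


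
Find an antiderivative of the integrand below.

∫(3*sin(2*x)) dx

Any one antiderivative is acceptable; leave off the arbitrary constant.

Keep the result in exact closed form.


Answer: -3*cos(2*x)/2.


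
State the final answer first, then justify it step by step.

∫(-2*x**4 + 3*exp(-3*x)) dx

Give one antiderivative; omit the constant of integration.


The answer is -2*x**5/5 - exp(-3*x).
Step 1. Rewrite: now ∫(-2*x**4) dx + ∫(3*exp(-3*x)) dx.
Step 2. Evaluate the standard form: now ∫(-2*x**4) dx - exp(-3*x).
Step 3. Evaluate the standard form: now -2*x**5/5 - exp(-3*x).
Answer: -2*x**5/5 - exp(-3*x).


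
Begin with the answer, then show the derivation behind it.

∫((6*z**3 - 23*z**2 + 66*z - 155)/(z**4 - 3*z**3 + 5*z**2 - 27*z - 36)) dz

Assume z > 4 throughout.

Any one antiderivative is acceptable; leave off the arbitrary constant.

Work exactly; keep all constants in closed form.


The answer is log(z - 4) + 5*log(z + 1) - 4*atan(z/3)/3.
Step 1. Decompose ∫((6*z**3 - 23*z**2 + 66*z - 155)/(z**4 - 3*z**3 + 5*z**2 - 27*z - 36)) dz by partial fractions, (6*z**3 - 23*z**2 + 66*z - 155)/(z**4 - 3*z**3 + 5*z**2 - 27*z - 36) = -4/(z**2 + 9) + 5/(z + 1) + 1/(z - 4): now ∫(1/(z - 4)) dz + ∫(5/(z + 1)) dz + ∫(-4/(z**2 + 9)) dz.
Step 2. Evaluate the standard form [assuming z > -1]: now 5*log(z + 1) + ∫(1/(z - 4)) dz + ∫(-4/(z**2 + 9)) dz.
Step 3. Evaluate the standard form [assuming z > 4]: now log(z - 4) + 5*log(z + 1) + ∫(-4/(z**2 + 9)) dz.
Step 4. Evaluate the standard form: now log(z - 4) + 5*log(z + 1) - 4*atan(z/3)/3.
Answer: log(z - 4) + 5*log(z + 1) - 4*atan(z/3)/3.


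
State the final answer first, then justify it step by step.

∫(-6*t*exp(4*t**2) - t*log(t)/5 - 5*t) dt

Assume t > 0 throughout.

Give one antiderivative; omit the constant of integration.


The answer is -t**2*log(t)/10 - 49*t**2/20 - 3*exp(4*t**2)/4.
Step 1. Rewrite: now ∫(-5*t) dt + ∫(-6*t*exp(4*t**2)) dt + ∫(-t*log(t)/5) dt.
Step 2. Integrate ∫(-t*log(t)/5) dt by parts with u = log(t), dv = (-t/5) dt, so v = -t**2/10 [assuming t > 0]: now -t**2*log(t)/10 + ∫(-5*t) dt + ∫(t/10) dt + ∫(-6*t*exp(4*t**2)) dt.
Step 3. Evaluate the standard form: now -t**2*log(t)/10 + t**2/20 + ∫(-5*t) dt + ∫(-6*t*exp(4*t**2)) dt.
Step 4. Substitute u = t**2, turning ∫(-6*t*exp(4*t**2)) dt into ∫(-3*exp(4*u)) du: now -t**2*log(t)/10 + t**2/20 + ∫(-5*t) dt + ∫(-3*exp(4*u)) du.
Step 5. Evaluate the standard form: now -t**2*log(t)/10 + t**2/20 - 3*exp(4*u)/4 + ∫(-5*t) dt.
Step 6. Substitute back u = t**2: now -t**2*log(t)/10 + t**2/20 - 3*exp(4*t**2)/4 + ∫(-5*t) dt.
Step 7. Evaluate the standard form: now -t**2*log(t)/10 - 49*t**2/20 - 3*exp(4*t**2)/4.
Answer: -t**2*log(t)/10 - 49*t**2/20 - 3*exp(4*t**2)/4.


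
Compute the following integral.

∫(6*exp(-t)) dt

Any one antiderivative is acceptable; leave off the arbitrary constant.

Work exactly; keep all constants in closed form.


Answer: -6*exp(-t).


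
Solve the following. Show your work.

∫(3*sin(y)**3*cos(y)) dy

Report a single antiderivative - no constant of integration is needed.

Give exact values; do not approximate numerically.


Step 1. Substitute u = sin(y), turning ∫(3*sin(y)**3*cos(y)) dy into ∫(3*u**3) du: now ∫(3*u**3) du.
Step 2. Evaluate the standard form: now 3*u**4/4.
Step 3. Substitute back u = sin(y): now 3*sin(y)**4/4.
Answer: 3*sin(y)**4/4.


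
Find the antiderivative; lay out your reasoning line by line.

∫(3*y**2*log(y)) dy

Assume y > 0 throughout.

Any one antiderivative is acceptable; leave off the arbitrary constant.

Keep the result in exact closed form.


Step 1. Integrate ∫(3*y**2*log(y)) dy by parts with u = log(y), dv = (3*y**2) dy, so v = y**3 [assuming y > 0]: now y**3*log(y) + ∫(-y**2) dy.
Step 2. Evaluate the standard form: now y**3*log(y) - y**3/3.
Answer: y**3*log(y) - y**3/3.


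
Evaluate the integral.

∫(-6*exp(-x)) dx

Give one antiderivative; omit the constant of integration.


Answer: 6*exp(-x).


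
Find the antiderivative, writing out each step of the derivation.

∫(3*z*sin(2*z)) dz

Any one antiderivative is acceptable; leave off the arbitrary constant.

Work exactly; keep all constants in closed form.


Step 1. Integrate ∫(3*z*sin(2*z)) dz by parts with u = z, dv = (3*sin(2*z)) dz, so v = -3*cos(2*z)/2: now -3*z*cos(2*z)/2 + ∫(3*cos(2*z)/2) dz.
Step 2. Evaluate the standard form: now -3*z*cos(2*z)/2 + 3*sin(2*z)/4.
Answer: -3*z*cos(2*z)/2 + 3*sin(2*z)/4.


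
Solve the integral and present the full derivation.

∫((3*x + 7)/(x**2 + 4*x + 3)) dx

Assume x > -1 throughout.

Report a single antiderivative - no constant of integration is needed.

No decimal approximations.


Step 1. Decompose ∫((3*x + 7)/(x**2 + 4*x + 3)) dx by partial fractions, (3*x + 7)/(x**2 + 4*x + 3) = 1/(x + 3) + 2/(x + 1): now ∫(2/(x + 1)) dx + ∫(1/(x + 3)) dx.
Step 2. Evaluate the standard form [assuming x > -3]: now log(x + 3) + ∫(2/(x + 1)) dx.
Step 3. Evaluate the standard form [assuming x > -1]: now 2*log(x + 1) + log(x + 3).
Answer: 2*log(x + 1) + log(x + 3).


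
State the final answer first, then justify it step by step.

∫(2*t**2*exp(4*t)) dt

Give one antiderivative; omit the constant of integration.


The answer is t**2*exp(4*t)/2 - t*exp(4*t)/4 + exp(4*t)/16.
Step 1. Integrate ∫(2*t**2*exp(4*t)) dt by parts with u = t**2, dv = (2*exp(4*t)) dt, so v = exp(4*t)/2: now t**2*exp(4*t)/2 + ∫(-t*exp(4*t)) dt.
Step 2. Integrate ∫(-t*exp(4*t)) dt by parts with u = t, dv = (-exp(4*t)) dt, so v = -exp(4*t)/4: now t**2*exp(4*t)/2 - t*exp(4*t)/4 + ∫(exp(4*t)/4) dt.
Step 3. Evaluate the standard form: now t**2*exp(4*t)/2 - t*exp(4*t)/4 + exp(4*t)/16.
Answer: t**2*exp(4*t)/2 - t*exp(4*t)/4 + exp(4*t)/16.


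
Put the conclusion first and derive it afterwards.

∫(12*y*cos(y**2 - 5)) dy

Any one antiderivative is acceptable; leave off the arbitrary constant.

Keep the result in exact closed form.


The answer is 6*sin(y**2 - 5).
Step 1. Substitute u = y**2 - 5, turning ∫(12*y*cos(y**2 - 5)) dy into ∫(6*cos(u)) du: now ∫(6*cos(u)) du.
Step 2. Evaluate the standard form: now 6*sin(u).
Step 3. Substitute back u = y**2 - 5: now 6*sin(y**2 - 5).
Answer: 6*sin(y**2 - 5).


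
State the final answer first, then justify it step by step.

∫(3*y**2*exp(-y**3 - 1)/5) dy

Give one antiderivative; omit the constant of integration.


The answer is -exp(-y**3 - 1)/5.
Step 1. Substitute u = y**3 + 1, turning ∫(3*y**2*exp(-y**3 - 1)/5) dy into ∫(exp(-u)/5) du: now ∫(exp(-u)/5) du.
Step 2. Evaluate the standard form: now -exp(-u)/5.
Step 3. Substitute back u = y**3 + 1: now -exp(-y**3 - 1)/5.
Answer: -exp(-y**3 - 1)/5.


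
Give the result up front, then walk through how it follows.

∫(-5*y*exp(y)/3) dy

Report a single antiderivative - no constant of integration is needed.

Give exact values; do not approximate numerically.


The answer is -5*y*exp(y)/3 + 5*exp(y)/3.
Step 1. Integrate ∫(-5*y*exp(y)/3) dy by parts with u = y, dv = (-5*exp(y)/3) dy, so v = -5*exp(y)/3: now -5*y*exp(y)/3 + ∫(5*exp(y)/3) dy.
Step 2. Evaluate the standard form: now -5*y*exp(y)/3 + 5*exp(y)/3.
Answer: -5*y*exp(y)/3 + 5*exp(y)/3.


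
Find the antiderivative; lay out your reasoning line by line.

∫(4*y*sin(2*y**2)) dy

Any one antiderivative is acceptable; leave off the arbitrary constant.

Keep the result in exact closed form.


Step 1. Substitute u = y**2, turning ∫(4*y*sin(2*y**2)) dy into ∫(2*sin(2*u)) du: now ∫(2*sin(2*u)) du.
Step 2. Evaluate the standard form: now -cos(2*u).
Step 3. Substitute back u = y**2: now -cos(2*y**2).
Answer: -cos(2*y**2).


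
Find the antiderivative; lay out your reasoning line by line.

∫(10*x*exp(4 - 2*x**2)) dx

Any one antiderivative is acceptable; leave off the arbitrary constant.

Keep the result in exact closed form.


Step 1. Substitute u = x**2 - 2, turning ∫(10*x*exp(4 - 2*x**2)) dx into ∫(5*exp(-2*u)) du: now ∫(5*exp(-2*u)) du.
Step 2. Evaluate the standard form: now -5*exp(-2*u)/2.
Step 3. Substitute back u = x**2 - 2: now -5*exp(4 - 2*x**2)/2.
Answer: -5*exp(4 - 2*x**2)/2.


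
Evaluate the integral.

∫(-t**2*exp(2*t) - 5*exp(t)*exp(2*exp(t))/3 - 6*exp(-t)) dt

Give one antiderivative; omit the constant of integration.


Answer: -t**2*exp(2*t)/2 + t*exp(2*t)/2 - exp(2*t)/4 - 5*exp(2*exp(t))/6 + 6*exp(-t).


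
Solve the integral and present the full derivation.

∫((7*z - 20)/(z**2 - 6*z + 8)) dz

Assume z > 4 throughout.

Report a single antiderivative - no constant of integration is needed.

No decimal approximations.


Step 1. Decompose ∫((7*z - 20)/(z**2 - 6*z + 8)) dz by partial fractions, (7*z - 20)/(z**2 - 6*z + 8) = 3/(z - 2) + 4/(z - 4): now ∫(4/(z - 4)) dz + ∫(3/(z - 2)) dz.
Step 2. Evaluate the standard form [assuming z > 2]: now 3*log(z - 2) + ∫(4/(z - 4)) dz.
Step 3. Evaluate the standard form [assuming z > 4]: now 4*log(z - 4) + 3*log(z - 2).
Answer: 4*log(z - 4) + 3*log(z - 2).


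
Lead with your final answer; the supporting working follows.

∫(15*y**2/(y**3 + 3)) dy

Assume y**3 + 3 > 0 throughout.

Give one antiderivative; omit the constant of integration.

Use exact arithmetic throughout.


The answer is 5*log(y**3 + 3).
Step 1. Substitute u = y**3 + 3, turning ∫(15*y**2/(y**3 + 3)) dy into ∫(5/u) du: now ∫(5/u) du.
Step 2. Evaluate the standard form [assuming u > 0]: now 5*log(u).
Step 3. Substitute back u = y**3 + 3: now 5*log(y**3 + 3).
Answer: 5*log(y**3 + 3).
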